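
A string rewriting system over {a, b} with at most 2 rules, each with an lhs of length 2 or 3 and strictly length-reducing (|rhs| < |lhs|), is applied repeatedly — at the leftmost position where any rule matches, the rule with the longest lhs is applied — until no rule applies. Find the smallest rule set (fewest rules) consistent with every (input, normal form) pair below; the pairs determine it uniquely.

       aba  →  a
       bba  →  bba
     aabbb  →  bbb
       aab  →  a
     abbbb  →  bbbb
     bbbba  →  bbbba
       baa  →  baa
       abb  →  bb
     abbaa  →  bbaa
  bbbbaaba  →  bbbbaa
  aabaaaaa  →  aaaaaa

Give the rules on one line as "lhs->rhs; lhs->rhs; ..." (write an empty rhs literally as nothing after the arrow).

ab->; abb->bb

  | aba => a
  | bba
  | aabbb => abbb => bbb
  | aab => a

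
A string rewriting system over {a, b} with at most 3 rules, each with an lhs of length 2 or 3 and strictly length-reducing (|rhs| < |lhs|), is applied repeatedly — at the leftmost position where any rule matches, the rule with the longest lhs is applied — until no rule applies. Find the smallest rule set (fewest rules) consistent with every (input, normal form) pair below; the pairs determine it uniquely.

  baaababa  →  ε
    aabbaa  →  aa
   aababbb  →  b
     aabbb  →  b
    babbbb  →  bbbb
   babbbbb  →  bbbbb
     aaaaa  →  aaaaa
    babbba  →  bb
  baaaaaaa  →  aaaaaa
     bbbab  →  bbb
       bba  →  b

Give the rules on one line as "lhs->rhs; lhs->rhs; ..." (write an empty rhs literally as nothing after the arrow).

aba->; abb->ba; ba->

  | baaababa => aababa => aba => ε
  | aabbaa => abaaa => aa
  | aababbb => abbb => bab => b
  | aabbb => abab => b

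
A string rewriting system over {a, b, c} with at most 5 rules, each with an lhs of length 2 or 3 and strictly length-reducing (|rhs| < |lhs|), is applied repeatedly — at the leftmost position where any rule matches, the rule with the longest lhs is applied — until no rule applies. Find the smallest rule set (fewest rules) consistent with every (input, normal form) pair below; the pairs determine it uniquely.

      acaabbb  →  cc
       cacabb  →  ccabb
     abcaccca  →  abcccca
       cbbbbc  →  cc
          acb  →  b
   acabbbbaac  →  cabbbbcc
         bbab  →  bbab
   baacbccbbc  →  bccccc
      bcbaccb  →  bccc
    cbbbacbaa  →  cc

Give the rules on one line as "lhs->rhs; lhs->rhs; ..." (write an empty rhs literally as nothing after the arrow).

  | acaabbb => caabbb => ccbbb => ccbb => ccb => cc
  | cacabb => ccabb
  | abcaccca => abcccca
  | cbbbbc => cbbbc => cbbc => cbc => cc

aa->c; ac->c; acb->b; cb->c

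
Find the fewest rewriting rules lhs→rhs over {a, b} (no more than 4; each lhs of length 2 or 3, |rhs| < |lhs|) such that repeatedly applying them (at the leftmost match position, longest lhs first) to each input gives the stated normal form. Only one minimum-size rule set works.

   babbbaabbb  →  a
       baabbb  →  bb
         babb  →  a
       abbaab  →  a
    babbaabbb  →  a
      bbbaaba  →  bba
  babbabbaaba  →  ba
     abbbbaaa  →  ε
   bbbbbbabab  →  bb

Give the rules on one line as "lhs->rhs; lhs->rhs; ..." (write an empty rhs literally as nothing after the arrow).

  | babbbaabbb => abbaabbb => abaabbb => aaabbb => abbb => abb => ab => a
  | baabbb => bbbb => bb
  | babb => ab => a
  | abbaab => abaab => aaab => ab => a

aa->; ab->a; bab->a; bbb->b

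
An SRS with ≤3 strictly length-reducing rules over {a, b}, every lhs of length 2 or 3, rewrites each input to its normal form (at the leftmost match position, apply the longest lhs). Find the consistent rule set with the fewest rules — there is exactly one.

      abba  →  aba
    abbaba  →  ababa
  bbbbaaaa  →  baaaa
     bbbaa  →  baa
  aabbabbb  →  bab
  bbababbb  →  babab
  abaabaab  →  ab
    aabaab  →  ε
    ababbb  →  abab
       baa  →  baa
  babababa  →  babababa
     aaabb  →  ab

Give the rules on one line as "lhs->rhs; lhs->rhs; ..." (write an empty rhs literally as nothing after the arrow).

aab->; bb->b

  | abba => aba
  | abbaba => ababa
  | bbbbaaaa => bbbaaaa => bbaaaa => baaaa
  | bbbaa => bbaa => baa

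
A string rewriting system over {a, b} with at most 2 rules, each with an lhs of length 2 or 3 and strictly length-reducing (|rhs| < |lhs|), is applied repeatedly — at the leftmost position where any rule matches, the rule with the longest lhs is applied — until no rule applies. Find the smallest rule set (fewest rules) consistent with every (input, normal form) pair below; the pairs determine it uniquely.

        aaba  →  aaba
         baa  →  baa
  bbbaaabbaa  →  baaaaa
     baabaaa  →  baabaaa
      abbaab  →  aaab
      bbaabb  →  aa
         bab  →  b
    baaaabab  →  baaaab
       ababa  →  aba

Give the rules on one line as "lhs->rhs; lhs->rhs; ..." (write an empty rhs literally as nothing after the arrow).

  | aaba
  | baa
  | bbbaaabbaa => baaabbaa => baaaaa
  | baabaaa

bab->b; bb->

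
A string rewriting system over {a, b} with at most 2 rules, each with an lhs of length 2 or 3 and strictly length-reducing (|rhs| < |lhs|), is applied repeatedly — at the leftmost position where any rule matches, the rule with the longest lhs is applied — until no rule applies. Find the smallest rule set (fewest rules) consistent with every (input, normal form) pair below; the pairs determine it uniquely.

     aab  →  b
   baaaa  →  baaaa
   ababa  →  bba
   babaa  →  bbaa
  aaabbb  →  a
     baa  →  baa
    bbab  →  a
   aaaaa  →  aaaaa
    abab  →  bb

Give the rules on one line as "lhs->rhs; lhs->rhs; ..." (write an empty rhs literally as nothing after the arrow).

  | aab => ab => b
  | baaaa
  | ababa => baba => bba
  | babaa => bbaa

ab->b; bbb->a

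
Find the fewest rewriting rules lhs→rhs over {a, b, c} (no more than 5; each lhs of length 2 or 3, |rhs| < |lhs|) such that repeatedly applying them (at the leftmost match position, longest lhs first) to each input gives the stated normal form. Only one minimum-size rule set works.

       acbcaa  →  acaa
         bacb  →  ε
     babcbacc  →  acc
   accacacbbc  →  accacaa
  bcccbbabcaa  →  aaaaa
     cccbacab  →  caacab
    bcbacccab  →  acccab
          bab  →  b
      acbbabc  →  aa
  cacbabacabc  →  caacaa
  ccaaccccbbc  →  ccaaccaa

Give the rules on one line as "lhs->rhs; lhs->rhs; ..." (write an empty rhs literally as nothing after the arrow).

ba->; bc->a; cb->; ccb->a

  | acbcaa => acaa
  | bacb => cb => ε
  | babcbacc => bcbacc => abacc => acc
  | accacacbbc => accacabc => accacaa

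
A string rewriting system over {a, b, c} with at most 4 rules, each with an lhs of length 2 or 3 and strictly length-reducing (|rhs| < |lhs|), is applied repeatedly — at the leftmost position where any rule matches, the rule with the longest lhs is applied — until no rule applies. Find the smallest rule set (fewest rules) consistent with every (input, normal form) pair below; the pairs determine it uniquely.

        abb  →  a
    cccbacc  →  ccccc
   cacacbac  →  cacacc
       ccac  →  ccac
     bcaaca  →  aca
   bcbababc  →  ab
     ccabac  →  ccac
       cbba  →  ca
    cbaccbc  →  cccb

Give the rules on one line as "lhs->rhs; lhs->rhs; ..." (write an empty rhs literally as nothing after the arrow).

  | abb => a
  | cccbacc => ccccc
  | cacacbac => cacacc
  | ccac

ba->; bb->; bc->b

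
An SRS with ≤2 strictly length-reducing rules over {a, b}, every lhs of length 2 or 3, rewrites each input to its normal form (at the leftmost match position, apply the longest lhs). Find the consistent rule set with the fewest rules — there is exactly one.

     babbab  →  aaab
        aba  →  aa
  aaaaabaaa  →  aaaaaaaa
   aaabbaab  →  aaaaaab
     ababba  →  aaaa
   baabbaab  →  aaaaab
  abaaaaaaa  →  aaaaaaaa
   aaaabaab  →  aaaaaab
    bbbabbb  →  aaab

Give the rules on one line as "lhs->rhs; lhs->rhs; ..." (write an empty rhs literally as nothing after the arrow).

  | babbab => abbab => aaab
  | aba => aa
  | aaaaabaaa => aaaaaaaa
  | aaabbaab => aaaaaab

ba->a; bb->a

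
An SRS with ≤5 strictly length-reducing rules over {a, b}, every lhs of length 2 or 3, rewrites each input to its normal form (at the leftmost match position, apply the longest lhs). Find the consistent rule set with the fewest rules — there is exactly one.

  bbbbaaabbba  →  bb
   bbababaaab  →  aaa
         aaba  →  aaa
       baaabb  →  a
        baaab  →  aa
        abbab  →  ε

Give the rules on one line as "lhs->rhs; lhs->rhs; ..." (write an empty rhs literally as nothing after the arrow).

ab->a; abb->b; ba->; bab->

  | bbbbaaabbba => bbbaabbba => bbabbba => bbba => bb
  | bbababaaab => babaaab => aaab => aaa
  | aaba => aaa
  | baaabb => aabb => ab => a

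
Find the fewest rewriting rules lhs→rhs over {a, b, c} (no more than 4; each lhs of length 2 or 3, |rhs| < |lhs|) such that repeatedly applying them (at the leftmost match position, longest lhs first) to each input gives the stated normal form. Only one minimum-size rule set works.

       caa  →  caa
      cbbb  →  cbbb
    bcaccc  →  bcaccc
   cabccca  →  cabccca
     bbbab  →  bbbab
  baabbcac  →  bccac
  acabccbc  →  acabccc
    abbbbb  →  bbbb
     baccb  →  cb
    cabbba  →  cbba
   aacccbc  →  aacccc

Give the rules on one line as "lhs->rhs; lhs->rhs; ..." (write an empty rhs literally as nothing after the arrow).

aab->c; abb->b; bac->; cbc->cc

  | caa
  | cbbb
  | bcaccc
  | cabccca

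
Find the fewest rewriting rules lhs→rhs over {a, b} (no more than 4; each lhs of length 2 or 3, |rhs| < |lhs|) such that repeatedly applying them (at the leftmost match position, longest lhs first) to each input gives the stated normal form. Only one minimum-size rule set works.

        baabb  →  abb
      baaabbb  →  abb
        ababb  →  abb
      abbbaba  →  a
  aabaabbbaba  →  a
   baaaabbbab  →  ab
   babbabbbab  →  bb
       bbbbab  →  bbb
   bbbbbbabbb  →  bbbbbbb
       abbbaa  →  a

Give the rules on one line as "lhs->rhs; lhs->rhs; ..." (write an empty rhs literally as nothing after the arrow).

  | baabb => abb
  | baaabbb => aabbb => abb
  | ababb => abb
  | abbbaba => abba => a

aab->a; ba->; bba->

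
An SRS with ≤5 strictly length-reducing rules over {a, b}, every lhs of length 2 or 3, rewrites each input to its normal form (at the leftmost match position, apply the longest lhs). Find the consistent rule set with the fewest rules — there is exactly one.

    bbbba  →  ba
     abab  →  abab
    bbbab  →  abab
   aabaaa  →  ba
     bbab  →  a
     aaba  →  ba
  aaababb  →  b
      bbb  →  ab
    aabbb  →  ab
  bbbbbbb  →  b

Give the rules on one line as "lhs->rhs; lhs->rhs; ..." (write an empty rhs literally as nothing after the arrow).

  | bbbba => abba => ba
  | abab
  | bbbab => abab
  | aabaaa => baaa => ba

aa->; abb->b; bb->a; bba->b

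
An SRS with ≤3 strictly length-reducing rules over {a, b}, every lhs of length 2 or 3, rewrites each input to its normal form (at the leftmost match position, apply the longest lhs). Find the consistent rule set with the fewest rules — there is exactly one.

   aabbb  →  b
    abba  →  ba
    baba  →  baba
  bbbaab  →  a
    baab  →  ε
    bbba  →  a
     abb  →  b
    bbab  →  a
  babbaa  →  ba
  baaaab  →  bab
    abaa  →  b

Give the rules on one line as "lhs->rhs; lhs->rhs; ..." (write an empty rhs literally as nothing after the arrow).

  | aabbb => bbbb => b
  | abba => aaa => ba
  | baba
  | bbbaab => aab => bb => a

aa->b; bb->a; bbb->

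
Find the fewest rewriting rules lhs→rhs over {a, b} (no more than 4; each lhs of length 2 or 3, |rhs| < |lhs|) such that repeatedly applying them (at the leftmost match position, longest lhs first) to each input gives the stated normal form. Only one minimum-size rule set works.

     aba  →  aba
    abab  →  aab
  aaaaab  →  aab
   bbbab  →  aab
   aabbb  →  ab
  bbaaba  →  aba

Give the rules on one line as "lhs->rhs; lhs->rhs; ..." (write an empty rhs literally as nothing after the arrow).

aaa->ba; bab->ab; bb->a

  | aba
  | abab => aab
  | aaaaab => baaab => bbab => aab
  | bbbab => abab => aab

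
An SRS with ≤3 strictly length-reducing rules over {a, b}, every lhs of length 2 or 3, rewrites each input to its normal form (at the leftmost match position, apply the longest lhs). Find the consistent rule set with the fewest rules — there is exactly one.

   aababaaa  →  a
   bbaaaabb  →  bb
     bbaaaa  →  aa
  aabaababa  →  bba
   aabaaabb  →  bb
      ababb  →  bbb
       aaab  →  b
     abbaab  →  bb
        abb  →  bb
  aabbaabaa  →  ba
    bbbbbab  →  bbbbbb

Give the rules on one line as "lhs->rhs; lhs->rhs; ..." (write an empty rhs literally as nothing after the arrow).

  | aababaaa => ababaaa => babaaa => bbaaa => baa => a
  | bbaaaabb => baaabb => aabb => abb => bb
  | bbaaaa => baaa => aa
  | aabaababa => abaababa => baababa => ababa => baba => bba

ab->b; baa->a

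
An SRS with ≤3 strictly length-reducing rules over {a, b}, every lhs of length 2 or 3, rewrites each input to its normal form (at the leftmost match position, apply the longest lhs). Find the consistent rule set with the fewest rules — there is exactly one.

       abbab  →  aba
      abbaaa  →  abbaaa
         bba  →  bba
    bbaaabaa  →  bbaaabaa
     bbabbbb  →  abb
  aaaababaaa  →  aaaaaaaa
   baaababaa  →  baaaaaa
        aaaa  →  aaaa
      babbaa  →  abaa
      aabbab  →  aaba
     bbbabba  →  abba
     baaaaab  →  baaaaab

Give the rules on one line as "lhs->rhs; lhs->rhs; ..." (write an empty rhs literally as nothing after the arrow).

  | abbab => aba
  | abbaaa
  | bba
  | bbaaabaa

bab->a; bbb->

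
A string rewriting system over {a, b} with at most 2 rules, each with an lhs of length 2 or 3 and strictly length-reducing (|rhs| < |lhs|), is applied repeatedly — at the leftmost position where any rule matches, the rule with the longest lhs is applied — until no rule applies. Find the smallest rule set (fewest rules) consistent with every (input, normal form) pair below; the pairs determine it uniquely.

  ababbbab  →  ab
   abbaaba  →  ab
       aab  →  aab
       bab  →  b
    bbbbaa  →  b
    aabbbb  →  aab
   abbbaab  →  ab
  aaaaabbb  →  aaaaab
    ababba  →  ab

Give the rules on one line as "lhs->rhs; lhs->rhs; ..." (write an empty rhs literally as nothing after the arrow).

ba->b; bb->b

  | ababbbab => abbbbab => abbbab => abbab => abab => abb => ab
  | abbaaba => abaaba => ababa => abba => aba => ab
  | aab
  | bab => bb => b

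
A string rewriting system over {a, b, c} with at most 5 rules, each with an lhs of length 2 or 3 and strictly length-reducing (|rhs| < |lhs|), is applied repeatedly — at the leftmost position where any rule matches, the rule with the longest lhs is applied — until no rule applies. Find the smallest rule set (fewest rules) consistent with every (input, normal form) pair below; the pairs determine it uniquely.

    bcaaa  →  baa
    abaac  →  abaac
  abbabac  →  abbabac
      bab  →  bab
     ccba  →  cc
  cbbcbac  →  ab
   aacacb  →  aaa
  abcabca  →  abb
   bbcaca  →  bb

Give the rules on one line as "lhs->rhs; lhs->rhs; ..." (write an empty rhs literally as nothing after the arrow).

  | bcaaa => baa
  | abaac
  | abbabac
  | bab

bcc->b; ca->; cb->a; cba->c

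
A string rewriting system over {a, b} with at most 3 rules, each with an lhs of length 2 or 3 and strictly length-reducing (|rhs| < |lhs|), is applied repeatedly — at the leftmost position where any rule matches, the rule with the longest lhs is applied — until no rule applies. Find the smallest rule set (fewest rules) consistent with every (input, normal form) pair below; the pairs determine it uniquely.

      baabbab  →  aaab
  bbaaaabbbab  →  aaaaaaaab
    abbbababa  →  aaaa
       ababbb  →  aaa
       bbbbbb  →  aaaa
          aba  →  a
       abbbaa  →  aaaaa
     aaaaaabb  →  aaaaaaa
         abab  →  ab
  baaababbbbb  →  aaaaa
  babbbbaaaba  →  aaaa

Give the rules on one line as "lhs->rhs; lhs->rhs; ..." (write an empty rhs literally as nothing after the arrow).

ba->; bb->a; bbb->aa

  | baabbab => abbab => aaab
  | bbaaaabbbab => aaaaabbbab => aaaaaaaab
  | abbbababa => aaaababa => aaaaba => aaaa
  | ababbb => abbb => aaa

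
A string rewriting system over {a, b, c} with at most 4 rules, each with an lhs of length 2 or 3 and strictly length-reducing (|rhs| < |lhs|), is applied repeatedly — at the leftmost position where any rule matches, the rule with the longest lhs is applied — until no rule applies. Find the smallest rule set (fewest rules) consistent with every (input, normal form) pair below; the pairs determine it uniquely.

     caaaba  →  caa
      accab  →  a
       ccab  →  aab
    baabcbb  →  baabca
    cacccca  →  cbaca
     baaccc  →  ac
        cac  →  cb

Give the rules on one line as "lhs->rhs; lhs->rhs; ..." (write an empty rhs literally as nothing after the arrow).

  | caaaba => cbba => caa
  | accab => aaab => bb => a
  | ccab => aab
  | baabcbb => baabca

aaa->b; bb->a; cac->cb; cc->a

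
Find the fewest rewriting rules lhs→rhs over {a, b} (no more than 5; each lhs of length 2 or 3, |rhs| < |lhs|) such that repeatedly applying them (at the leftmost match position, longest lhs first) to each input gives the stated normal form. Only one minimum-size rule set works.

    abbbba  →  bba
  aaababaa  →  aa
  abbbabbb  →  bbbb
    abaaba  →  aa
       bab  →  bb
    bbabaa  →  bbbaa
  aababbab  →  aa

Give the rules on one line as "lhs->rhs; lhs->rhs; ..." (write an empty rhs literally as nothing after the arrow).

  | abbbba => bba
  | aaababaa => aababaa => aaabaa => aabaa => aaaa => aaa => aa
  | abbbabbb => babbb => bbbb
  | abaaba => aaaba => aaba => aaa => aa

aaa->aa; ab->a; abb->; bab->bb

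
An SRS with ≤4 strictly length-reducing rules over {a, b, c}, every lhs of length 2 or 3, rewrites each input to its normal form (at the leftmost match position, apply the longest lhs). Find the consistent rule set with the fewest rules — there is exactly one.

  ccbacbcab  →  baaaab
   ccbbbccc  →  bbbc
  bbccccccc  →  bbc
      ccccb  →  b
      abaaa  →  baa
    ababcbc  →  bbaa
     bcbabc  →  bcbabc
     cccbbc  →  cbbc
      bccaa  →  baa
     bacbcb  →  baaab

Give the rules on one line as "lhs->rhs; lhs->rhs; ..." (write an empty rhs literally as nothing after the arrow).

  | ccbacbcab => bacbcab => baaaab
  | ccbbbccc => bbbccc => bbbc
  | bbccccccc => bbccccc => bbccc => bbc
  | ccccb => ccb => b

aba->b; cbc->aa; cc->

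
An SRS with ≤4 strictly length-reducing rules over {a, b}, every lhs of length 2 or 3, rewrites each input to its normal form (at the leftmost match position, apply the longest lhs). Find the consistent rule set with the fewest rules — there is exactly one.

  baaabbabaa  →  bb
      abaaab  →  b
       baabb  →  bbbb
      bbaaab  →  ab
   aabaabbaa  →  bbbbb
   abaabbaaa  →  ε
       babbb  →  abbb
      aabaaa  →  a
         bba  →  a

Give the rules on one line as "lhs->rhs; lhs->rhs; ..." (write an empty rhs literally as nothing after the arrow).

aa->; ba->a; baa->bb

  | baaabbabaa => bbabbabaa => babbabaa => abbabaa => ababaa => aabaa => baa => bb
  | abaaab => abbab => abab => aab => b
  | baabb => bbbb
  | bbaaab => bbbab => bbab => bab => ab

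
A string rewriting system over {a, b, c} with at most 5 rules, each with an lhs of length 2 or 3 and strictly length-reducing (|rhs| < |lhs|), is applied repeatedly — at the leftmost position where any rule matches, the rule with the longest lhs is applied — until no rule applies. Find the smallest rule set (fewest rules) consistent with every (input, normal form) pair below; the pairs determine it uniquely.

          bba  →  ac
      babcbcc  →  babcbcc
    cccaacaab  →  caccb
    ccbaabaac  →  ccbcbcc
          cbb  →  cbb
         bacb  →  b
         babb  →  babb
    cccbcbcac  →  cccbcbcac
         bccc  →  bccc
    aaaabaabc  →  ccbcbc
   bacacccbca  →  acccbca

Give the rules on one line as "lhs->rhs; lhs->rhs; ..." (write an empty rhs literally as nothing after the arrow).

  | bba => ac
  | babcbcc
  | cccaacaab => cacaab => caccb
  | ccbaabaac => ccbcbaac => ccbcbcc

aa->c; bac->; bba->ac; cca->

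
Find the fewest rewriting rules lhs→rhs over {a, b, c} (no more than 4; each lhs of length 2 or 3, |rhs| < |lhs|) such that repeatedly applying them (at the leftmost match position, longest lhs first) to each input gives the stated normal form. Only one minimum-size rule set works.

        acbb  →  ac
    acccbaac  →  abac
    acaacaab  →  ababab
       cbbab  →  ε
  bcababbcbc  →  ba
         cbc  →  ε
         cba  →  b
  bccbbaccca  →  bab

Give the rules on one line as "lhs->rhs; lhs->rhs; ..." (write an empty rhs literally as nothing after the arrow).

bb->; ca->b; cb->c; cc->

  | acbb => acb => ac
  | acccbaac => acbaac => acaac => abac
  | acaacaab => abacaab => ababab
  | cbbab => cbab => cab => bb => ε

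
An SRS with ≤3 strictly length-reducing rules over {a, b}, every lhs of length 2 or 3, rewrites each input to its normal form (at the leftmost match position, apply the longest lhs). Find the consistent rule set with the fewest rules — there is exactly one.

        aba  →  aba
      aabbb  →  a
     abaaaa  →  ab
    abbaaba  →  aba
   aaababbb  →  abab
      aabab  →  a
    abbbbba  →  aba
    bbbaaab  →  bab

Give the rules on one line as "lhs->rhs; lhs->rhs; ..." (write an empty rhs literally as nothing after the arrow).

  | aba
  | aabbb => abb => a
  | abaaaa => abaa => ab
  | abbaaba => aaaba => aba

aa->; aab->a; bb->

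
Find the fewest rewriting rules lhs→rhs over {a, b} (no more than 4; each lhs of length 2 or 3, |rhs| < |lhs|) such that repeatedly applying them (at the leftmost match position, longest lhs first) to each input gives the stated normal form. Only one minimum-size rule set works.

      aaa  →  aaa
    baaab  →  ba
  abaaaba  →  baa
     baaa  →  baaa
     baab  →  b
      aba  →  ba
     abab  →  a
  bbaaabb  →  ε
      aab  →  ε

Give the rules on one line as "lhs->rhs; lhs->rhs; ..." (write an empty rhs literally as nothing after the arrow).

aab->; ab->b; bb->a

  | aaa
  | baaab => ba
  | abaaaba => baaaba => baa
  | baaa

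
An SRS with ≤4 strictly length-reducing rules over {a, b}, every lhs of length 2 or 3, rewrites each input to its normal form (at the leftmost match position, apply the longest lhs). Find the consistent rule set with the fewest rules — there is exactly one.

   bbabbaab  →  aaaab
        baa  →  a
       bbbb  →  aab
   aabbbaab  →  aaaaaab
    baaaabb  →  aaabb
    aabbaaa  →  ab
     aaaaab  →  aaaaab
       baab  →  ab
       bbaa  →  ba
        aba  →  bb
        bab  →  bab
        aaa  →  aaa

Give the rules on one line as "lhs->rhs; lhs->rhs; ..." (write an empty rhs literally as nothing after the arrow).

aba->bb; baa->a; bba->b; bbb->aa

  | bbabbaab => bbbaab => aaaab
  | baa => a
  | bbbb => aab
  | aabbbaab => aaaaaab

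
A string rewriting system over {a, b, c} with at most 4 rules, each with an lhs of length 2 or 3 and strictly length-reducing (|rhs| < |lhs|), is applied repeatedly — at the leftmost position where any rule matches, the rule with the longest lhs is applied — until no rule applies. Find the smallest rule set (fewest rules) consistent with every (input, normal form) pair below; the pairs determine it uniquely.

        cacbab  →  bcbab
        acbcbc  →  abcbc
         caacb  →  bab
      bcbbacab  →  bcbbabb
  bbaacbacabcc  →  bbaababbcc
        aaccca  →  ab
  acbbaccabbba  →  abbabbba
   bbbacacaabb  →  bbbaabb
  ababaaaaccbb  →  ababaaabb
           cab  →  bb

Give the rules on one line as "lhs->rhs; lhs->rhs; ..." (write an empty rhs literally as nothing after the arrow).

acb->ab; acc->; bca->; ca->b

  | cacbab => bcbab
  | acbcbc => abcbc
  | caacb => bacb => bab
  | bcbbacab => bcbbabb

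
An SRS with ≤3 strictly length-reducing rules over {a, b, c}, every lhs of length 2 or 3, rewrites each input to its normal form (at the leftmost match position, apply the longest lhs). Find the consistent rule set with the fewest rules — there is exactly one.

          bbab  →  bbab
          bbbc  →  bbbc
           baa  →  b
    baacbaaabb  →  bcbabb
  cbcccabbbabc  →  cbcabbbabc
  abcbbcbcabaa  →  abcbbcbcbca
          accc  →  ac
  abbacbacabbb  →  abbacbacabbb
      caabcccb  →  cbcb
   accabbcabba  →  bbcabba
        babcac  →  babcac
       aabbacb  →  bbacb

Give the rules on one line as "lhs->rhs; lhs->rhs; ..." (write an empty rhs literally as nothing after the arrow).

aa->; aba->bc; cc->

  | bbab
  | bbbc
  | baa => b
  | baacbaaabb => bcbaaabb => bcbabb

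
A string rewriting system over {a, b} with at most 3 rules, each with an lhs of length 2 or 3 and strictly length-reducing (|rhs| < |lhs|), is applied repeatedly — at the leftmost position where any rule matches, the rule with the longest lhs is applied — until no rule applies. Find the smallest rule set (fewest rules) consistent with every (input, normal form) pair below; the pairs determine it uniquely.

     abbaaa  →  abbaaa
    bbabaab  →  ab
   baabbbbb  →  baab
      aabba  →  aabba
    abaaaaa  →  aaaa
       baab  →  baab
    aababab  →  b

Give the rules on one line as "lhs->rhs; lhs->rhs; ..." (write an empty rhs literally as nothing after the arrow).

  | abbaaa
  | bbabaab => babaab => abaab => ab
  | baabbbbb => baabbb => baab
  | aabba

aba->; bab->ab; bbb->b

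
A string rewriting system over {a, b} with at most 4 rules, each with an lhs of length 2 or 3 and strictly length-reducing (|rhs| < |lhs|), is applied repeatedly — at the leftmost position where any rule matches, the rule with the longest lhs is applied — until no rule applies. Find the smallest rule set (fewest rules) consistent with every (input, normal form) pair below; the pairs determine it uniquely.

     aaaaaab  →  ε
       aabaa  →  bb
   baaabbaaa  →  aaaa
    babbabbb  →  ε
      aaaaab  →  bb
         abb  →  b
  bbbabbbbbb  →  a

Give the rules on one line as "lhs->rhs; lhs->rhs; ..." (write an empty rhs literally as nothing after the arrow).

  | aaaaaab => aaaabb => aabbb => bbbb => ab => ε
  | aabaa => bbaa => bba => bb
  | baaabbaaa => baabbaaa => babbaaa => bbbaaa => aaaa
  | babbabbb => bbbabbb => aabbb => bbbb => ab => ε

aab->bb; ab->; ba->b; bbb->a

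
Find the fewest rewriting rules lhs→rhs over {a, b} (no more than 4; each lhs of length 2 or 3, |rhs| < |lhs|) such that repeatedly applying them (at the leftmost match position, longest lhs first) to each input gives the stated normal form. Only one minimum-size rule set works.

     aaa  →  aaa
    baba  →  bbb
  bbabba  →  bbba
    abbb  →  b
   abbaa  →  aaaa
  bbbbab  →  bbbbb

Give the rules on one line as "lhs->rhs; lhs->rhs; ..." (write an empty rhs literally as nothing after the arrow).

ab->b; aba->bb; abb->aa; baa->bb

  | aaa
  | baba => bbb
  | bbabba => bbaaa => bbba
  | abbb => aab => ab => b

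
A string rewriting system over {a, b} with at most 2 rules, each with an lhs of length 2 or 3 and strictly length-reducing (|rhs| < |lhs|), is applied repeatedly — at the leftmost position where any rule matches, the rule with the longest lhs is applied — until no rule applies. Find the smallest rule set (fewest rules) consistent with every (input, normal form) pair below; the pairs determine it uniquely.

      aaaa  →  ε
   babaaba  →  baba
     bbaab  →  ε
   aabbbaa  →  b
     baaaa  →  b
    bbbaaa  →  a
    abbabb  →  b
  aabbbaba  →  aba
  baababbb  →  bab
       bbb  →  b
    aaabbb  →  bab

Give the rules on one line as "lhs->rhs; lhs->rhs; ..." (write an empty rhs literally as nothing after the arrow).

aa->b; bb->

  | aaaa => baa => bb => ε
  | babaaba => babbba => baba
  | bbaab => aab => bb => ε
  | aabbbaa => bbbbaa => bbaa => aa => b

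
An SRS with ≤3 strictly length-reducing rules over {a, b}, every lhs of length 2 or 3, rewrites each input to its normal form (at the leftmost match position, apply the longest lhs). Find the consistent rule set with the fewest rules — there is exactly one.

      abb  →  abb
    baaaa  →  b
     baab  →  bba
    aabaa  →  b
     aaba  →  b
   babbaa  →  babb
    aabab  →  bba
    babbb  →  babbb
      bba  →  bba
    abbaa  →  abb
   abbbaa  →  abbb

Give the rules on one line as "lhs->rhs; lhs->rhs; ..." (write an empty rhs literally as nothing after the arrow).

  | abb
  | baaaa => baaa => baa => b
  | baab => bba
  | aabaa => baaa => baa => b

aa->; aaa->aa; aab->ba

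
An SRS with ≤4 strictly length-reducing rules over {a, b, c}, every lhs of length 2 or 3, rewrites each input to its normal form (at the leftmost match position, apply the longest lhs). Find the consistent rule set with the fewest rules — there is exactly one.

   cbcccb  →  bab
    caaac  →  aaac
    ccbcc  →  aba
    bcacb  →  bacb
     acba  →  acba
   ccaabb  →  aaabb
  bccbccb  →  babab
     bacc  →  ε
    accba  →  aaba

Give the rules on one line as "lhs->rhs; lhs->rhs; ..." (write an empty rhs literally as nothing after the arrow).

baa->; ca->a; cbc->b; cc->a

  | cbcccb => bccb => bab
  | caaac => aaac
  | ccbcc => abcc => aba
  | bcacb => bacb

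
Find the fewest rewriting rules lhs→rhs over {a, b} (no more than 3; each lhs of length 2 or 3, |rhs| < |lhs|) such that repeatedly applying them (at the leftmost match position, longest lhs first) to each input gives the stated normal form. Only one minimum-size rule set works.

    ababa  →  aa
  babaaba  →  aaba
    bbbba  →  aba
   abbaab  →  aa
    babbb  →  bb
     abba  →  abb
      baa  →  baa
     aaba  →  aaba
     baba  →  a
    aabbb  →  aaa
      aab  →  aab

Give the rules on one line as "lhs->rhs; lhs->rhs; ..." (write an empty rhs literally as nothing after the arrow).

  | ababa => aa
  | babaaba => aaba
  | bbbba => aba
  | abbaab => abbab => abbb => aa

bab->; bba->bb; bbb->a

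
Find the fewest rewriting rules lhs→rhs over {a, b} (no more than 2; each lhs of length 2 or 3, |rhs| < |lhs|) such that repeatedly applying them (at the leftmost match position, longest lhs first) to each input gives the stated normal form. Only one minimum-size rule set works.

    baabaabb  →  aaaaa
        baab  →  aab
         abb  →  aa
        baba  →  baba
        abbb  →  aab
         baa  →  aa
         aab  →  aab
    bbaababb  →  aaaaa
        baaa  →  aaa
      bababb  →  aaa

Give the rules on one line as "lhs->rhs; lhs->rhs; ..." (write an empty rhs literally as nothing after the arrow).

baa->aa; bb->a

  | baabaabb => aabaabb => aaaabb => aaaaa
  | baab => aab
  | abb => aa
  | baba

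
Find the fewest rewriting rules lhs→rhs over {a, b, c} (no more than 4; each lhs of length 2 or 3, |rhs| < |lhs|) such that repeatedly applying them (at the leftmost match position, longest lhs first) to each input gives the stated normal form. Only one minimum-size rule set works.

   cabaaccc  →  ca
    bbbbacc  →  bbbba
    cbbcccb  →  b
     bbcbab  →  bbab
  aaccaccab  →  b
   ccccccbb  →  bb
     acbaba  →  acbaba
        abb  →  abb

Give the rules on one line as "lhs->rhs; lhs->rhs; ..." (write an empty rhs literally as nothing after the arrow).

  | cabaaccc => cabccc => cacc => ca
  | bbbbacc => bbbba
  | cbbcccb => cbccb => ccb => b
  | bbcbab => bbab

aa->; bc->; cc->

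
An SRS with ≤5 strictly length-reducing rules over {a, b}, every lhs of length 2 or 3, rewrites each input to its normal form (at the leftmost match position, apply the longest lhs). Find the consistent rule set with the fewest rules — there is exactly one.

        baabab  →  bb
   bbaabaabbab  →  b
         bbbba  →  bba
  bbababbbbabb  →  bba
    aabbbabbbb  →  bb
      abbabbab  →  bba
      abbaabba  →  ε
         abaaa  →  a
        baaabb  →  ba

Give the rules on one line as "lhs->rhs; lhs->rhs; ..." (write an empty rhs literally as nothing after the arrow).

aa->a; ab->a; aba->; bbb->b

  | baabab => babab => bb
  | bbaabaabbab => bbabaabbab => bbabbab => bbabab => bbb => b
  | bbbba => bba
  | bbababbbbabb => bbbbbbabb => bbbbabb => bbabb => bbab => bba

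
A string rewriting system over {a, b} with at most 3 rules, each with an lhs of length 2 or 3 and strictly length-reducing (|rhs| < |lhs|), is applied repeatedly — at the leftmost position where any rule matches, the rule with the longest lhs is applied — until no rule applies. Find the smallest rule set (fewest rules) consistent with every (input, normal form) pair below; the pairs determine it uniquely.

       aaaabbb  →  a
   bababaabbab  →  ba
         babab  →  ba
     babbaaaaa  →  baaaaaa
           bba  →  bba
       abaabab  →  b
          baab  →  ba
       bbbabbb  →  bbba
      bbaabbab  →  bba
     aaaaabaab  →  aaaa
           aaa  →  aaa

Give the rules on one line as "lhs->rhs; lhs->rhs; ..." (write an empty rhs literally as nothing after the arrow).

ab->; aba->; bab->ba

  | aaaabbb => aaabb => aab => a
  | bababaabbab => baabaabbab => baabbab => babab => baab => ba
  | babab => baab => ba
  | babbaaaaa => babaaaaa => baaaaaa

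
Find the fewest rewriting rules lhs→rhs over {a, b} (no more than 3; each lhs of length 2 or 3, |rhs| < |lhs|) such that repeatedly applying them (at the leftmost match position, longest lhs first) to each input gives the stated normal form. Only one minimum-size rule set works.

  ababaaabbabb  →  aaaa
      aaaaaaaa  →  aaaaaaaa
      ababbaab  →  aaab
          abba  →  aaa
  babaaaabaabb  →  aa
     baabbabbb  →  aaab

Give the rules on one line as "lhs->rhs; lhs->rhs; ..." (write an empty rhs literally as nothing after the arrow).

baa->; bb->a

  | ababaaabbabb => abaabbabb => abbabb => aaabb => aaaa
  | aaaaaaaa
  | ababbaab => abaaaab => aaab
  | abba => aaa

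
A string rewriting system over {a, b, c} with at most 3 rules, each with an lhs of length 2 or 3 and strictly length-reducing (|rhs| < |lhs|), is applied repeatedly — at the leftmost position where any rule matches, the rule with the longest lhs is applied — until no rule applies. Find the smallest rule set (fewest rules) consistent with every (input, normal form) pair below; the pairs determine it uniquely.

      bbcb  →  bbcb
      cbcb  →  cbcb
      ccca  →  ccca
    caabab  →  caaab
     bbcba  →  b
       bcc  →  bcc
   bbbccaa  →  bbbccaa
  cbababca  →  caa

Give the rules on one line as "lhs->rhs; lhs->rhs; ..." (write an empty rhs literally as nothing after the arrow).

ba->a; bca->

  | bbcb
  | cbcb
  | ccca
  | caabab => caaab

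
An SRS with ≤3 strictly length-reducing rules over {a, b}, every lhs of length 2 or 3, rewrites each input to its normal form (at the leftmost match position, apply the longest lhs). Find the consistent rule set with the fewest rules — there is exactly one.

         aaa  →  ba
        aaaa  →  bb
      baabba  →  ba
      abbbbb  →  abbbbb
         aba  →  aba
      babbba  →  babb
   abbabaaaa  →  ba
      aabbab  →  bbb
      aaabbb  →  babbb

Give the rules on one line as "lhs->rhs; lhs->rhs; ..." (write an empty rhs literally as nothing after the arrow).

aa->b; bba->aa

  | aaa => ba
  | aaaa => baa => bb
  | baabba => bbbba => bbaa => aaa => ba
  | abbbbb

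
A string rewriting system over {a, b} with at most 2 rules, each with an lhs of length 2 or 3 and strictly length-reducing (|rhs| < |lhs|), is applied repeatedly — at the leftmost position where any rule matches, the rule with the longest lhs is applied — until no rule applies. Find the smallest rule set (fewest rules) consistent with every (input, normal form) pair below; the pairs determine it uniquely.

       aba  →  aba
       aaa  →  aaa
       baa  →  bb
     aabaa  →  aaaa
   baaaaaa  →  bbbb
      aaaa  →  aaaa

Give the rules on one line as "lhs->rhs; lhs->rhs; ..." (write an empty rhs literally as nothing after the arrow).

  | aba
  | aaa
  | baa => bb
  | aabaa => aaaa

aab->aa; baa->bb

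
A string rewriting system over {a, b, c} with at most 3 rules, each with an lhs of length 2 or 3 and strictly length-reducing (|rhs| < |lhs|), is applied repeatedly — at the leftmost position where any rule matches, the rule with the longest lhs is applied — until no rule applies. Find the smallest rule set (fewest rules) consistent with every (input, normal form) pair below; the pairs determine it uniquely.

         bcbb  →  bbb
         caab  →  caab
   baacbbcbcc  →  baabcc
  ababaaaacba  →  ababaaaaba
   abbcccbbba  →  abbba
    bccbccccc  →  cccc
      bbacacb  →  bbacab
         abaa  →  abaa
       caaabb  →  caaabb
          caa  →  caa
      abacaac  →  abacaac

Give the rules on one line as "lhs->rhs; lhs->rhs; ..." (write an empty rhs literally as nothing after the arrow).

bbc->; cb->b

  | bcbb => bbb
  | caab
  | baacbbcbcc => baabbcbcc => baabcc
  | ababaaaacba => ababaaaaba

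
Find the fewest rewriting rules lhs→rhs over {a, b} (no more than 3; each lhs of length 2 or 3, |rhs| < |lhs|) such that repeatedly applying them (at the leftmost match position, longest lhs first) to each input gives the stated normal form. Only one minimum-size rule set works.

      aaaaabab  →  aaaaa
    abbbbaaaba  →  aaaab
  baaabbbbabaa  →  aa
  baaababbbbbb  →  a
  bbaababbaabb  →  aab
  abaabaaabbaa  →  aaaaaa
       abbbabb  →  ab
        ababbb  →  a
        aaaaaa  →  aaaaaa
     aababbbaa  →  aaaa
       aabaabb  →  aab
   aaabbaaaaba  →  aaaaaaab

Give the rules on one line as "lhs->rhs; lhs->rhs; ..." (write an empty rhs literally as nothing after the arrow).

  | aaaaabab => aaaaabb => aaaaa
  | abbbbaaaba => abbaaaba => aaaaba => aaaab
  | baaabbbbabaa => baabbbbabaa => babbbbabaa => bbbbbabaa => bbbabaa => babaa => bbaa => aa
  | baaababbbbbb => baababbbbbb => bababbbbbb => bbabbbbbb => abbbbbb => abbbb => abb => a

ba->b; bb->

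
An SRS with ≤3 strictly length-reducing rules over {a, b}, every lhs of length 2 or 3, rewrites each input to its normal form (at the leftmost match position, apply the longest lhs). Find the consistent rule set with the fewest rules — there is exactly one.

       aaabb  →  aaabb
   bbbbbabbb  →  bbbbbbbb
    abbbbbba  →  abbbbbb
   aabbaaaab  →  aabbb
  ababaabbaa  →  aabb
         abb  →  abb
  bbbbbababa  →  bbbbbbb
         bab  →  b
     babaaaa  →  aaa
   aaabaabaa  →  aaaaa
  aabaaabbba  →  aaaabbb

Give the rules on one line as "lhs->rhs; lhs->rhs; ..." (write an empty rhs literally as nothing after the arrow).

  | aaabb
  | bbbbbabbb => bbbbbbbb
  | abbbbbba => abbbbbb
  | aabbaaaab => aabbaaab => aabbaab => aabbab => aabbb

ba->; bba->bb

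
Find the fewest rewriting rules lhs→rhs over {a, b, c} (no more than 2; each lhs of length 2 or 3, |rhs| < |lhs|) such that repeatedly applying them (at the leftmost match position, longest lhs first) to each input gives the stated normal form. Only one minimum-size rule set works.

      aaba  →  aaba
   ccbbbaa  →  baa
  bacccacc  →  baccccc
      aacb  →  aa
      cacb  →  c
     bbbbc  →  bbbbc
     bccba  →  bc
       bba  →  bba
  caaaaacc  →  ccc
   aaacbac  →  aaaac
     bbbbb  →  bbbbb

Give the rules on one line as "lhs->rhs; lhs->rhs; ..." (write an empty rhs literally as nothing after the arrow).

  | aaba
  | ccbbbaa => cbbaa => baa
  | bacccacc => baccccc
  | aacb => aa

ca->c; cb->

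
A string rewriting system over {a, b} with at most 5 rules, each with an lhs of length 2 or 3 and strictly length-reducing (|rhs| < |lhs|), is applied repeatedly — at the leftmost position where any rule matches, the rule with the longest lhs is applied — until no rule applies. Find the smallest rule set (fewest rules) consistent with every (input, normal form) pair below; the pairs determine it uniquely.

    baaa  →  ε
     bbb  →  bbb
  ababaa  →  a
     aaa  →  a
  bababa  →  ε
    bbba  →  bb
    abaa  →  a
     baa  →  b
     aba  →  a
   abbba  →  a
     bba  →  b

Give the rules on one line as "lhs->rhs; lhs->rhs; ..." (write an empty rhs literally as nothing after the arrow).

aa->a; ab->a; ba->; baa->b

  | baaa => ba => ε
  | bbb
  | ababaa => aabaa => abaa => aaa => aa => a
  | aaa => aa => a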